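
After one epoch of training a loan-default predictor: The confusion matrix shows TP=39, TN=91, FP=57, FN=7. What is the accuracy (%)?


Accuracy = (TP+TN)/(TP+TN+FP+FN)
= (39+91)/(194)
= 130/194 = 67.01%

67.01%


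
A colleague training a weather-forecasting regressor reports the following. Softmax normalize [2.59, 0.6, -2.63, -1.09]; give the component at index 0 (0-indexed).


Exponentials: e^2.59=13.3298, e^0.6=1.8221, e^-2.63=0.0721, e^-1.09=0.3362
Sum = 15.5602
Softmax = [0.8567, 0.1171, 0.0046, 0.0216]
p[0] = 13.3298/15.5602 = 0.8567

0.8567


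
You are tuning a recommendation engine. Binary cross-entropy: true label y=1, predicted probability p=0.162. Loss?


BCE = -[y·ln(p) + (1-y)·ln(1-p)]
= -1·ln(0.162) - 0
= -ln(0.162) = 1.8202

1.8202


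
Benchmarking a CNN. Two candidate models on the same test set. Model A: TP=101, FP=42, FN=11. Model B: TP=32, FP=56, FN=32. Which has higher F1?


Model A: P=101/143=0.7063, R=101/112=0.9018, F1=2PR/(P+R)=2TP/(2TP+FP+FN)=202/255=0.7922
Model B: P=32/88=0.3636, R=32/64=0.5, F1=2PR/(P+R)=2TP/(2TP+FP+FN)=64/152=0.4211
0.7922 > 0.4211 → Model A

Model A


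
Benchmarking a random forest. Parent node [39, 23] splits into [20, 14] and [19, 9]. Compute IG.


Parent = [39, 23], H_parent = 0.9514
H_left = 0.9774 (n=34), H_right = 0.9059 (n=28)
H_children = (34/62)·0.9774 + (28/62)·0.9059 = 0.9451
IG = 0.9514 - 0.9451 = 0.0063

0.0063


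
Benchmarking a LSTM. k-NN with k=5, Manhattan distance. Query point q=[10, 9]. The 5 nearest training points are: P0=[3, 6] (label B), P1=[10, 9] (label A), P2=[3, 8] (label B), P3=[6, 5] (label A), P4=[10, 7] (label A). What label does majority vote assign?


d(q,P0) = 10  (label B)
d(q,P1) = 0  (label A)
d(q,P2) = 8  (label B)
d(q,P3) = 8  (label A)
d(q,P4) = 2  (label A)
Votes: A=3, B=2
Majority → A

A


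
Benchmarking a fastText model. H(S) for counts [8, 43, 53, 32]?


Probabilities: [8/136, 43/136, 53/136, 32/136] ≈ [0.0588, 0.3162, 0.3897, 0.2353]
H = -((8/136)·log₂(8/136) + (43/136)·log₂(43/136) + (53/136)·log₂(53/136) + (32/136)·log₂(32/136))
  = 1.7867 bits

1.7867 bits


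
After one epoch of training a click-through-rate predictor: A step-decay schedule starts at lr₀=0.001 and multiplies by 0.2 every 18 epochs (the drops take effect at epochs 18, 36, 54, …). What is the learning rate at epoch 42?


n_drops = ⌊42/18⌋ = 2
lr = 0.001·0.2^2 = 0.001·0.04 = 0.00004

0.00004


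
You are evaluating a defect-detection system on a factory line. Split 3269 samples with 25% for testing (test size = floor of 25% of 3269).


Test = ⌊3269·25/100⌋ = 817
Train = 3269 - 817 = 2452

Train: 2452, Test: 817


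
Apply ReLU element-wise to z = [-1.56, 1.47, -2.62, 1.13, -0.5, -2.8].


ReLU(-1.56) = max(0, -1.56) = 0.0
ReLU(1.47) = max(0, 1.47) = 1.47
ReLU(-2.62) = max(0, -2.62) = 0.0
ReLU(1.13) = max(0, 1.13) = 1.13
ReLU(-0.5) = max(0, -0.5) = 0.0
ReLU(-2.8) = max(0, -2.8) = 0.0
result = [0.0, 1.47, 0.0, 1.13, 0.0, 0.0]

[0.0, 1.47, 0.0, 1.13, 0.0, 0.0]


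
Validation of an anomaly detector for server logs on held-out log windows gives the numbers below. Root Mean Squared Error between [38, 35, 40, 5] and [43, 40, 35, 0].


MSE = 100/4 = 25
RMSE = √(100/4) = 5.0

5.0


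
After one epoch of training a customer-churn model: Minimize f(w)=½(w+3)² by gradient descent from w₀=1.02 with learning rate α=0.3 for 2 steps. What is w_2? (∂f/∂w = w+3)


step 1: grad = 1.02+3 = 4.02; w = 1.02 - 0.3·(4.02) = -0.186
step 2: grad = -0.186+3 = 2.814; w = -0.186 - 0.3·(2.814) = -1.0302

-1.0302


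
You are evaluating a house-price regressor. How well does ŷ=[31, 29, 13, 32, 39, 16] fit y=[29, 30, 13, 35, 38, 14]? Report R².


ȳ = 26.5
SS_res = Σ(y-ŷ)² = 19
SS_tot = Σ(y-ȳ)² = 561.5
R² = 1 - SS_res/SS_tot = 1 - 0.0338 = 0.9662

0.9662


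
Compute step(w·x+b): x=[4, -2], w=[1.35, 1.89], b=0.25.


z = (4)·(1.35) + (-2)·(1.89) + 0.25
  = 1.87
step(z) = 1 (z≥0)

1


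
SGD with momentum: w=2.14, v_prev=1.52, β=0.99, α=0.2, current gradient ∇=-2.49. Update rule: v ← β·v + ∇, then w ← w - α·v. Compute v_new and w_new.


v_new = 0.99·1.52 - 2.49 = 1.5048 - 2.49 = -0.9852
w_new = 2.14 - 0.2·-0.9852 = 2.14 + 0.19704 = 2.33704

v_new=-0.9852, w_new=2.33704


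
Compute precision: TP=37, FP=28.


Precision = TP/(TP+FP)
= 37/(37+28)
= 37/65 = 56.92%

56.92%


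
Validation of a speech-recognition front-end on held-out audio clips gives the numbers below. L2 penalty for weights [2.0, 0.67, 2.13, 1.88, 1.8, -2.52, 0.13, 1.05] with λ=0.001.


‖w‖₂² = (2.0)² + (0.67)² + (2.13)² + (1.88)² + (1.8)² + (-2.52)² + (0.13)² + (1.05)²
     = 4 + 0.4489 + 4.5369 + 3.5344 + 3.24 + 6.3504 + 0.0169 + 1.1025
     = 23.23
λ·‖w‖₂² = 0.001·23.23 = 0.02323

0.02323


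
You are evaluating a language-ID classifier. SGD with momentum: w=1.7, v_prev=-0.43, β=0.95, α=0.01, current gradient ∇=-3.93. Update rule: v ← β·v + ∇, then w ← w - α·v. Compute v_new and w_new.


v_new = 0.95·-0.43 - 3.93 = -0.4085 - 3.93 = -4.3385
w_new = 1.7 - 0.01·-4.3385 = 1.7 + 0.043385 = 1.743385

v_new=-4.3385, w_new=1.743385


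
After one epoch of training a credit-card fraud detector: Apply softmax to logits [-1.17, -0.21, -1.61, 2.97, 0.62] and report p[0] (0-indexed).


Exponentials: e^-1.17=0.3104, e^-0.21=0.8106, e^-1.61=0.1999, e^2.97=19.4919, e^0.62=1.8589
Sum = 22.6717
Softmax = [0.0137, 0.0358, 0.0088, 0.8597, 0.082]
p[0] = 0.3104/22.6717 = 0.0137

0.0137


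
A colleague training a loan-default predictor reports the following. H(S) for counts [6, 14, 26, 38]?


Probabilities: [6/84, 14/84, 26/84, 38/84] ≈ [0.0714, 0.1667, 0.3095, 0.4524]
H = -((6/84)·log₂(6/84) + (14/84)·log₂(14/84) + (26/84)·log₂(26/84) + (38/84)·log₂(38/84))
  = 1.7442 bits

1.7442 bits


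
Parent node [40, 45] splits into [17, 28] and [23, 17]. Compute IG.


Parent = [40, 45], H_parent = 0.9975
H_left = 0.9565 (n=45), H_right = 0.9837 (n=40)
H_children = (45/85)·0.9565 + (40/85)·0.9837 = 0.9693
IG = 0.9975 - 0.9693 = 0.0282

0.0282


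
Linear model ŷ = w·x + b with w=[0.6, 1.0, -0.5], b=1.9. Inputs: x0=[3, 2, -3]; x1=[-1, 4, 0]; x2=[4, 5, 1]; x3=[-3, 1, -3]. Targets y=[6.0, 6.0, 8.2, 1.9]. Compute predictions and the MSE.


ŷ0 = (0.6)·(3) + (1.0)·(2) + (-0.5)·(-3) + 1.9 = 7.2
ŷ1 = (0.6)·(-1) + (1.0)·(4) + (-0.5)·(0) + 1.9 = 5.3
ŷ2 = (0.6)·(4) + (1.0)·(5) + (-0.5)·(1) + 1.9 = 8.8
ŷ3 = (0.6)·(-3) + (1.0)·(1) + (-0.5)·(-3) + 1.9 = 2.6
errors² = [1.44, 0.49, 0.36, 0.49]
MSE = 2.7800/4 = 0.695

0.695


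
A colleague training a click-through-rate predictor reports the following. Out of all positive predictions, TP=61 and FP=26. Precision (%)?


Precision = TP/(TP+FP)
= 61/(61+26)
= 61/87 = 70.11%

70.11%


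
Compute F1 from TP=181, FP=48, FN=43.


Precision = 181/229 = 0.7904
Recall = 181/224 = 0.808
F1 = 2·P·R/(P+R) = 2·TP/(2·TP+FP+FN) = 362/(362+48+43) = 362/453 = 0.7991

0.7991


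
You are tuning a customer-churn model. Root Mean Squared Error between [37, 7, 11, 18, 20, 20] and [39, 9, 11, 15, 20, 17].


MSE = 26/6 = 4.3333
RMSE = √(26/6) = 2.0817

2.0817


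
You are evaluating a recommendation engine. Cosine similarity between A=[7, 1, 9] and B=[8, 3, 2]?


A·B = 7·8 + 1·3 + 9·2 = 77
‖A‖ = √131 = 11.4455, ‖B‖ = √77 = 8.775
cos = 77/(√131·√77) = 77/√10087 = 0.7667

0.7667


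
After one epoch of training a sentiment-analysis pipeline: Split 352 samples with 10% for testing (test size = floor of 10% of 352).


Test = ⌊352·10/100⌋ = 35
Train = 352 - 35 = 317

Train: 317, Test: 35


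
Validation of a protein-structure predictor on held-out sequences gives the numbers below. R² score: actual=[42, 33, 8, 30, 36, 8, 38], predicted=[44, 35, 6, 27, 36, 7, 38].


ȳ = 27.8571
SS_res = Σ(y-ŷ)² = 22
SS_tot = Σ(y-ȳ)² = 1188.86
R² = 1 - SS_res/SS_tot = 1 - 0.0185 = 0.9815

0.9815


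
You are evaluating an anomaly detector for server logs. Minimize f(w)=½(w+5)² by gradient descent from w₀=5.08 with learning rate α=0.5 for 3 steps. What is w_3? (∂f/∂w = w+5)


step 1: grad = 5.08+5 = 10.08; w = 5.08 - 0.5·(10.08) = 0.04
step 2: grad = 0.04+5 = 5.04; w = 0.04 - 0.5·(5.04) = -2.48
step 3: grad = -2.48+5 = 2.52; w = -2.48 - 0.5·(2.52) = -3.74

-3.74


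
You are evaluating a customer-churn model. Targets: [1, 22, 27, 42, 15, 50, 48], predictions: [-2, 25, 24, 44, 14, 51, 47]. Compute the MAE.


Absolute errors: |1+ 2|=3, |22-25|=3, |27-24|=3, |42-44|=2, |15-14|=1, |50-51|=1, |48-47|=1
Sum = 14
MAE = 14/7 = 2

2


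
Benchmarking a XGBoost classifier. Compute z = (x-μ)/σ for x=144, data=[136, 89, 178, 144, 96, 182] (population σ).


μ = 137.5, σ = 35.9154
z = (144 - 137.5)/35.9154 = 0.181

0.181


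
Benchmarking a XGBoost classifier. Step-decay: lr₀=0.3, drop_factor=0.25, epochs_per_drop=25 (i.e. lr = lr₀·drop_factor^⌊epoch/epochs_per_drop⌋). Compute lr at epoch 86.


n_drops = ⌊86/25⌋ = 3
lr = 0.3·0.25^3 = 0.3·0.015625 = 0.0046875

0.0046875


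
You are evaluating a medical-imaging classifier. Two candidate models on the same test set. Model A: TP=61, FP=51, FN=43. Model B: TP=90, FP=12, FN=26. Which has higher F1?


Model A: P=61/112=0.5446, R=61/104=0.5865, F1=2PR/(P+R)=2TP/(2TP+FP+FN)=122/216=0.5648
Model B: P=90/102=0.8824, R=90/116=0.7759, F1=2PR/(P+R)=2TP/(2TP+FP+FN)=180/218=0.8257
0.5648 < 0.8257 → Model B

Model B


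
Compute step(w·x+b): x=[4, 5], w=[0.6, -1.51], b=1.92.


z = (4)·(0.6) + (5)·(-1.51) + 1.92
  = -3.23
step(z) = 0 (z<0)

0


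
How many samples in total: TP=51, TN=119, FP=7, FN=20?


Total = TP + TN + FP + FN
= 51 + 119 + 7 + 20
= 197
(Predicted positive: 58, predicted negative: 139)

197


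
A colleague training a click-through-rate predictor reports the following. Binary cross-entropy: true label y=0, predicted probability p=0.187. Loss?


BCE = -[y·ln(p) + (1-y)·ln(1-p)]
= -0 - 1·ln(1-0.187)
= -ln(0.813) = 0.207

0.207


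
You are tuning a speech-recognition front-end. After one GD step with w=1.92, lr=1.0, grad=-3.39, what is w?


w_new = w - α·∇
= 1.92 - 1.0·-3.39
= 1.92 + 3.39
= 5.31

5.31


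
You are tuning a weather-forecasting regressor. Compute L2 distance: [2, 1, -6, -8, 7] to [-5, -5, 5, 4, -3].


d = √((2+ 5)² + (1+ 5)² + (-6-5)² + (-8-4)² + (7+ 3)²)
  = √(49 + 36 + 121 + 144 + 100)
  = √450 = 21.2132

21.2132


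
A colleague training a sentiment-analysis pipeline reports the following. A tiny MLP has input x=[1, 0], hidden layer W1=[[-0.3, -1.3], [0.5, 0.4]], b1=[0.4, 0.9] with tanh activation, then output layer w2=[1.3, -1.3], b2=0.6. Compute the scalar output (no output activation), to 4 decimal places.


z1[0] = (-0.3)·(1) + (-1.3)·(0) + 0.4 = 0.1
z1[1] = (0.5)·(1) + (0.4)·(0) + 0.9 = 1.4
h = tanh(z1) = [0.0997, 0.8854]
output = (1.3)·(0.0997) + (-1.3)·(0.8854) + 0.6 = -0.4214

-0.4214


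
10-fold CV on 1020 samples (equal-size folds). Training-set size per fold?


Fold size = 1020/10 = 102
Training per fold = 1020 - 102 = 918

918


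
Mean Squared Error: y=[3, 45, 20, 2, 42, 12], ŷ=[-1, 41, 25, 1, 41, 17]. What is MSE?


Squared errors: (3+ 1)²=16, (45-41)²=16, (20-25)²=25, (2-1)²=1, (42-41)²=1, (12-17)²=25
Sum = 84
MSE = 84/6 = 14

14


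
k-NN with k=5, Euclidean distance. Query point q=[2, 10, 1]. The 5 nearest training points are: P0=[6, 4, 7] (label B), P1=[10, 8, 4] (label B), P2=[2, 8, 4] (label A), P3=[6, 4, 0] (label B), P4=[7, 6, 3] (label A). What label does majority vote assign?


d(q,P0) = 9.3808  (label B)
d(q,P1) = 8.775  (label B)
d(q,P2) = 3.6056  (label A)
d(q,P3) = 7.2801  (label B)
d(q,P4) = 6.7082  (label A)
Votes: A=2, B=3
Majority → B

B


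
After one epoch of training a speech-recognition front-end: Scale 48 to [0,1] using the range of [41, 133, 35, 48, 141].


min=35, max=141
(48-35)/(141-35) = 13/106 = 0.1226

0.1226


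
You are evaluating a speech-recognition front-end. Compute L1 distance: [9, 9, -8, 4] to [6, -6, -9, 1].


d = |9-6| + |9+ 6| + |-8+ 9| + |4-1|
  = 3 + 15 + 1 + 3
  = 22

22


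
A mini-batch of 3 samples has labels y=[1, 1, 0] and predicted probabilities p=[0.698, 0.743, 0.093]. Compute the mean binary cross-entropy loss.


L[0] = -ln(0.698) = 0.3595
L[1] = -ln(0.743) = 0.2971
L[2] = -ln(1-0.093) = -ln(0.907) = 0.0976
mean = (0.3595 + 0.2971 + 0.0976)/3 = 0.2514

0.2514


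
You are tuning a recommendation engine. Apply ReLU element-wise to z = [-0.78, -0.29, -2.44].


ReLU(-0.78) = max(0, -0.78) = 0.0
ReLU(-0.29) = max(0, -0.29) = 0.0
ReLU(-2.44) = max(0, -2.44) = 0.0
result = [0.0, 0.0, 0.0]

[0.0, 0.0, 0.0]


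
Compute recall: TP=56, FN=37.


Recall = TP/(TP+FN)
= 56/(56+37)
= 56/93 = 60.22%

60.22%


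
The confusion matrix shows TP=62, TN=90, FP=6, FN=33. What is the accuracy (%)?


Accuracy = (TP+TN)/(TP+TN+FP+FN)
= (62+90)/(191)
= 152/191 = 79.58%

79.58%


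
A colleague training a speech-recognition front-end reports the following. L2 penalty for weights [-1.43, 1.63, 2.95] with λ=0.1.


‖w‖₂² = (-1.43)² + (1.63)² + (2.95)²
     = 2.0449 + 2.6569 + 8.7025
     = 13.4043
λ·‖w‖₂² = 0.1·13.4043 = 1.34043

1.34043


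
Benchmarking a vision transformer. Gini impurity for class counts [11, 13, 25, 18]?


Probabilities: [11/67, 13/67, 25/67, 18/67] ≈ [0.1642, 0.194, 0.3731, 0.2687]
Σpᵢ² = (121 + 169 + 625 + 324)/67² = 1239/4489
Gini = 1 - Σpᵢ² = 1 - 1239/4489 = 0.724

0.724


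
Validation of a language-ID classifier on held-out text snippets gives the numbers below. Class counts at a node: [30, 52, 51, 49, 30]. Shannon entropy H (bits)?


Probabilities: [30/212, 52/212, 51/212, 49/212, 30/212] ≈ [0.1415, 0.2453, 0.2406, 0.2311, 0.1415]
H = -((30/212)·log₂(30/212) + (52/212)·log₂(52/212) + (51/212)·log₂(51/212) + (49/212)·log₂(49/212) + (30/212)·log₂(30/212))
  = 2.2786 bits

2.2786 bits


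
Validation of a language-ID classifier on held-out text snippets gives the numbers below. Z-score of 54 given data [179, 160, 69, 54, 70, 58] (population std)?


μ = 98.3333, σ = 50.9335
z = (54 - 98.3333)/50.9335 = -0.8704

-0.8704


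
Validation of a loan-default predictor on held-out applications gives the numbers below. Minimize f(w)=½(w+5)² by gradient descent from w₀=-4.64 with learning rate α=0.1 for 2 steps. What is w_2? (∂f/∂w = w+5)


step 1: grad = -4.64+5 = 0.36; w = -4.64 - 0.1·(0.36) = -4.676
step 2: grad = -4.676+5 = 0.324; w = -4.676 - 0.1·(0.324) = -4.7084

-4.7084


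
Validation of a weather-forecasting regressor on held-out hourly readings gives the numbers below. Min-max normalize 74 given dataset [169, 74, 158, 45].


min=45, max=169
(74-45)/(169-45) = 29/124 = 0.2339

0.2339


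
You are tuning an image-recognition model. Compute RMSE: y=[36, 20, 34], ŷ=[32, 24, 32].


MSE = 36/3 = 12
RMSE = √(36/3) = 3.4641

3.4641


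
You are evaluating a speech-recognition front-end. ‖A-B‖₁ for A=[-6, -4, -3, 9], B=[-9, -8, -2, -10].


d = |-6+ 9| + |-4+ 8| + |-3+ 2| + |9+ 10|
  = 3 + 4 + 1 + 19
  = 27

27


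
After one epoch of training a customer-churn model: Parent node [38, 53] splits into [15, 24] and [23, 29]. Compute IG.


Parent = [38, 53], H_parent = 0.9803
H_left = 0.9612 (n=39), H_right = 0.9904 (n=52)
H_children = (39/91)·0.9612 + (52/91)·0.9904 = 0.9779
IG = 0.9803 - 0.9779 = 0.0024

0.0024


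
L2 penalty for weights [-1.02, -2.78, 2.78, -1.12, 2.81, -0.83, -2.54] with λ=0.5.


‖w‖₂² = (-1.02)² + (-2.78)² + (2.78)² + (-1.12)² + (2.81)² + (-0.83)² + (-2.54)²
     = 1.0404 + 7.7284 + 7.7284 + 1.2544 + 7.8961 + 0.6889 + 6.4516
     = 32.7882
λ·‖w‖₂² = 0.5·32.7882 = 16.3941

16.3941


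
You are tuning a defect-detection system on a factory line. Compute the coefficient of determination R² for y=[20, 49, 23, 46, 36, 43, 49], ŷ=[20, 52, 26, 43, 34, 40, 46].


ȳ = 38
SS_res = Σ(y-ŷ)² = 49
SS_tot = Σ(y-ȳ)² = 884
R² = 1 - SS_res/SS_tot = 1 - 0.0554 = 0.9446

0.9446


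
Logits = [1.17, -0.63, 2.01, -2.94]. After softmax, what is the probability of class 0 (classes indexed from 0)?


Exponentials: e^1.17=3.222, e^-0.63=0.5326, e^2.01=7.4633, e^-2.94=0.0529
Sum = 11.2708
Softmax = [0.2859, 0.0473, 0.6622, 0.0047]
p[0] = 3.222/11.2708 = 0.2859

0.2859


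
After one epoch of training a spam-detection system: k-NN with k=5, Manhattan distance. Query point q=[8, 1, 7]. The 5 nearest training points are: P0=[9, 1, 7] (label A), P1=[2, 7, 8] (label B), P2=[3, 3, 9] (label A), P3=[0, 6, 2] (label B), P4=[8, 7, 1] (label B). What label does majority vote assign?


d(q,P0) = 1  (label A)
d(q,P1) = 13  (label B)
d(q,P2) = 9  (label A)
d(q,P3) = 18  (label B)
d(q,P4) = 12  (label B)
Votes: A=2, B=3
Majority → B

B


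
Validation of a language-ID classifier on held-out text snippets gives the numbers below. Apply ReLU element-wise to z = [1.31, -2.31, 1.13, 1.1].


ReLU(1.31) = max(0, 1.31) = 1.31
ReLU(-2.31) = max(0, -2.31) = 0.0
ReLU(1.13) = max(0, 1.13) = 1.13
ReLU(1.1) = max(0, 1.1) = 1.1
result = [1.31, 0.0, 1.13, 1.1]

[1.31, 0.0, 1.13, 1.1]


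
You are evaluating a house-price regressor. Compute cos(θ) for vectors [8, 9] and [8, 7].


A·B = 8·8 + 9·7 = 127
‖A‖ = √145 = 12.0416, ‖B‖ = √113 = 10.6301
cos = 127/(√145·√113) = 127/√16385 = 0.9922

0.9922


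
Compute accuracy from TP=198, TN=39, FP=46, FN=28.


Accuracy = (TP+TN)/(TP+TN+FP+FN)
= (198+39)/(311)
= 237/311 = 76.21%

76.21%


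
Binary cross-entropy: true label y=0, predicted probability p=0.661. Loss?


BCE = -[y·ln(p) + (1-y)·ln(1-p)]
= -0 - 1·ln(1-0.661)
= -ln(0.339) = 1.0818

1.0818


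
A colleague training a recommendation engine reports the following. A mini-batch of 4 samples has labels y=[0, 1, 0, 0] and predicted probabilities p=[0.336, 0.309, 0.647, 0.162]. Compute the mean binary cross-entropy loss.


L[0] = -ln(1-0.336) = -ln(0.664) = 0.4095
L[1] = -ln(0.309) = 1.1744
L[2] = -ln(1-0.647) = -ln(0.353) = 1.0413
L[3] = -ln(1-0.162) = -ln(0.838) = 0.1767
mean = (0.4095 + 1.1744 + 1.0413 + 0.1767)/4 = 0.7005

0.7005


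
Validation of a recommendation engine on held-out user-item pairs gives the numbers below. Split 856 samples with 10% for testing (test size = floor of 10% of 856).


Test = ⌊856·10/100⌋ = 85
Train = 856 - 85 = 771

Train: 771, Test: 85


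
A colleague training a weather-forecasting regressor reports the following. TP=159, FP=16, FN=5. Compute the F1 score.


Precision = 159/175 = 0.9086
Recall = 159/164 = 0.9695
F1 = 2·P·R/(P+R) = 2·TP/(2·TP+FP+FN) = 318/(318+16+5) = 318/339 = 0.9381

0.9381


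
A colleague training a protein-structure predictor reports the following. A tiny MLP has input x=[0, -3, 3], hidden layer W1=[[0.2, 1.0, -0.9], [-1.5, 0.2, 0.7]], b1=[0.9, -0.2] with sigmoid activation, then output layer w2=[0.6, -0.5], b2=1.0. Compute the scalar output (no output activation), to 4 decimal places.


z1[0] = (0.2)·(0) + (1.0)·(-3) + (-0.9)·(3) + 0.9 = -4.8
z1[1] = (-1.5)·(0) + (0.2)·(-3) + (0.7)·(3) - 0.2 = 1.3
h = sigmoid(z1) = [0.0082, 0.7858]
output = (0.6)·(0.0082) + (-0.5)·(0.7858) + 1.0 = 0.612

0.612


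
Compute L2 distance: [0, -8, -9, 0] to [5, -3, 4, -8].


d = √((0-5)² + (-8+ 3)² + (-9-4)² + (0+ 8)²)
  = √(25 + 25 + 169 + 64)
  = √283 = 16.8226

16.8226


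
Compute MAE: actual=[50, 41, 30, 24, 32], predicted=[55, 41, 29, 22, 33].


Absolute errors: |50-55|=5, |41-41|=0, |30-29|=1, |24-22|=2, |32-33|=1
Sum = 9
MAE = 9/5 = 9/5

9/5


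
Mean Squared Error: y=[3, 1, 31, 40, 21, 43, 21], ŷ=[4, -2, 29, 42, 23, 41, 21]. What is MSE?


Squared errors: (3-4)²=1, (1+ 2)²=9, (31-29)²=4, (40-42)²=4, (21-23)²=4, (43-41)²=4, (21-21)²=0
Sum = 26
MSE = 26/7 = 26/7

26/7


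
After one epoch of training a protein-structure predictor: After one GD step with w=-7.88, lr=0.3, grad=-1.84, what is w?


w_new = w - α·∇
= -7.88 - 0.3·-1.84
= -7.88 + 0.552
= -7.328

-7.328


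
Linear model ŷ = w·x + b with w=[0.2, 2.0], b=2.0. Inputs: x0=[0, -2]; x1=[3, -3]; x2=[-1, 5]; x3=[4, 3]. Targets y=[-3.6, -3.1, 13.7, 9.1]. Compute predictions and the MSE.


ŷ0 = (0.2)·(0) + (2.0)·(-2) + 2.0 = -2.0
ŷ1 = (0.2)·(3) + (2.0)·(-3) + 2.0 = -3.4
ŷ2 = (0.2)·(-1) + (2.0)·(5) + 2.0 = 11.8
ŷ3 = (0.2)·(4) + (2.0)·(3) + 2.0 = 8.8
errors² = [2.56, 0.09, 3.61, 0.09]
MSE = 6.3500/4 = 1.5875

1.5875


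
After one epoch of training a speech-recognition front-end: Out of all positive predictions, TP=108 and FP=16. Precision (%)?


Precision = TP/(TP+FP)
= 108/(108+16)
= 108/124 = 87.1%

87.1%


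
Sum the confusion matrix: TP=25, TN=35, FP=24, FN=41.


Total = TP + TN + FP + FN
= 25 + 35 + 24 + 41
= 125
(Predicted positive: 49, predicted negative: 76)

125


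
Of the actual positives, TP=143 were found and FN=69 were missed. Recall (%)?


Recall = TP/(TP+FN)
= 143/(143+69)
= 143/212 = 67.45%

67.45%


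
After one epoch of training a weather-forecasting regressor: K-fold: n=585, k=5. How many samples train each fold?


Fold size = 585/5 = 117
Training per fold = 585 - 117 = 468

468


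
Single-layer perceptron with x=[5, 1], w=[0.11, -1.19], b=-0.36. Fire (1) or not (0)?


z = (5)·(0.11) + (1)·(-1.19) - 0.36
  = -1.0
step(z) = 0 (z<0)

0


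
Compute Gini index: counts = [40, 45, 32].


Probabilities: [40/117, 45/117, 32/117] ≈ [0.3419, 0.3846, 0.2735]
Σpᵢ² = (1600 + 2025 + 1024)/117² = 4649/13689
Gini = 1 - Σpᵢ² = 1 - 4649/13689 = 0.6604

0.6604


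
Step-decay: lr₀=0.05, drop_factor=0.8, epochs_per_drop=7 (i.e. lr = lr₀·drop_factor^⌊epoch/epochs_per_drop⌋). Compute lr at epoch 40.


n_drops = ⌊40/7⌋ = 5
lr = 0.05·0.8^5 = 0.05·0.32768 = 0.016384

0.016384


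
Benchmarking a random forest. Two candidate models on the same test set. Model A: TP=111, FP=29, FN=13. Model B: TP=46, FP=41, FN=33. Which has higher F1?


Model A: P=111/140=0.7929, R=111/124=0.8952, F1=2PR/(P+R)=2TP/(2TP+FP+FN)=222/264=0.8409
Model B: P=46/87=0.5287, R=46/79=0.5823, F1=2PR/(P+R)=2TP/(2TP+FP+FN)=92/166=0.5542
0.8409 > 0.5542 → Model A

Model A


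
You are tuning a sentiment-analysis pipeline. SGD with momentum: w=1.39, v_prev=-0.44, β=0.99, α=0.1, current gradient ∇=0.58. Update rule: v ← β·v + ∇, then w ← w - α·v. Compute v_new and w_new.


v_new = 0.99·-0.44 + 0.58 = -0.4356 + 0.58 = 0.1444
w_new = 1.39 - 0.1·0.1444 = 1.39 - 0.01444 = 1.37556

v_new=0.1444, w_new=1.37556


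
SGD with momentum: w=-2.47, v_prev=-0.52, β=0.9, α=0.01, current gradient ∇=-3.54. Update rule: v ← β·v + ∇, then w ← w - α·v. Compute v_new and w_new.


v_new = 0.9·-0.52 - 3.54 = -0.468 - 3.54 = -4.008
w_new = -2.47 - 0.01·-4.008 = -2.47 + 0.04008 = -2.42992

v_new=-4.008, w_new=-2.42992


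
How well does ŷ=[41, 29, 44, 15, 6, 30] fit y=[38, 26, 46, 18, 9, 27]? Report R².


ȳ = 27.3333
SS_res = Σ(y-ŷ)² = 49
SS_tot = Σ(y-ȳ)² = 887.33
R² = 1 - SS_res/SS_tot = 1 - 0.0552 = 0.9448

0.9448


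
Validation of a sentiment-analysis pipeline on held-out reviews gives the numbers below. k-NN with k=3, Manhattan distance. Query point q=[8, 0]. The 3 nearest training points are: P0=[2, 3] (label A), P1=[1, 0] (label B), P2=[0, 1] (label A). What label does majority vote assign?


d(q,P0) = 9  (label A)
d(q,P1) = 7  (label B)
d(q,P2) = 9  (label A)
Votes: A=2, B=1
Majority → A

A


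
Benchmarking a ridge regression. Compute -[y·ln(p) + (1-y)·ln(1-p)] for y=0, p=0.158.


BCE = -[y·ln(p) + (1-y)·ln(1-p)]
= -0 - 1·ln(1-0.158)
= -ln(0.842) = 0.172

0.172


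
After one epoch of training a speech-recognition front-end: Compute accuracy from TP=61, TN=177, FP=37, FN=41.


Accuracy = (TP+TN)/(TP+TN+FP+FN)
= (61+177)/(316)
= 238/316 = 75.32%

75.32%


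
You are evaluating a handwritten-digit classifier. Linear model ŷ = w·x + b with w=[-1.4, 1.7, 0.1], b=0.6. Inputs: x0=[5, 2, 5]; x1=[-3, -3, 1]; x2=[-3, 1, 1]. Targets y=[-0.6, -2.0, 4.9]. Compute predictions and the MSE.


ŷ0 = (-1.4)·(5) + (1.7)·(2) + (0.1)·(5) + 0.6 = -2.5
ŷ1 = (-1.4)·(-3) + (1.7)·(-3) + (0.1)·(1) + 0.6 = -0.2
ŷ2 = (-1.4)·(-3) + (1.7)·(1) + (0.1)·(1) + 0.6 = 6.6
errors² = [3.61, 3.24, 2.89]
MSE = 9.7400/3 = 3.2467

3.2467


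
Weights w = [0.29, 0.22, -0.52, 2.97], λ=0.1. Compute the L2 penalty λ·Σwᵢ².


‖w‖₂² = (0.29)² + (0.22)² + (-0.52)² + (2.97)²
     = 0.0841 + 0.0484 + 0.2704 + 8.8209
     = 9.2238
λ·‖w‖₂² = 0.1·9.2238 = 0.92238

0.92238


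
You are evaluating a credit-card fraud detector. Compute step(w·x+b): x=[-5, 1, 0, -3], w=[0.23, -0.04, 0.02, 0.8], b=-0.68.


z = (-5)·(0.23) + (1)·(-0.04) + (0)·(0.02) + (-3)·(0.8) - 0.68
  = -4.27
step(z) = 0 (z<0)

0


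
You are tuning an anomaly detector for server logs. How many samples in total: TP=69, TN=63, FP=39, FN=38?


Total = TP + TN + FP + FN
= 69 + 63 + 39 + 38
= 209
(Predicted positive: 108, predicted negative: 101)

209


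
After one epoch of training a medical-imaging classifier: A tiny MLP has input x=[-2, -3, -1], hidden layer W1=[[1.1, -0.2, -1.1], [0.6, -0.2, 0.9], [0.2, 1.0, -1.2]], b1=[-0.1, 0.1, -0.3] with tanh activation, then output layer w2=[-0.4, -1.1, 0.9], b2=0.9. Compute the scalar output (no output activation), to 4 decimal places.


z1[0] = (1.1)·(-2) + (-0.2)·(-3) + (-1.1)·(-1) - 0.1 = -0.6
z1[1] = (0.6)·(-2) + (-0.2)·(-3) + (0.9)·(-1) + 0.1 = -1.4
z1[2] = (0.2)·(-2) + (1.0)·(-3) + (-1.2)·(-1) - 0.3 = -2.5
h = tanh(z1) = [-0.537, -0.8854, -0.9866]
output = (-0.4)·(-0.537) + (-1.1)·(-0.8854) + (0.9)·(-0.9866) + 0.9 = 1.2008

1.2008


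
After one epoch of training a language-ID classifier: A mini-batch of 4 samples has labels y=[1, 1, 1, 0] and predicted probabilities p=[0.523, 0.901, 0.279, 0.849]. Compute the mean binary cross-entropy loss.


L[0] = -ln(0.523) = 0.6482
L[1] = -ln(0.901) = 0.1043
L[2] = -ln(0.279) = 1.2765
L[3] = -ln(1-0.849) = -ln(0.151) = 1.8905
mean = (0.6482 + 0.1043 + 1.2765 + 1.8905)/4 = 0.9799

0.9799


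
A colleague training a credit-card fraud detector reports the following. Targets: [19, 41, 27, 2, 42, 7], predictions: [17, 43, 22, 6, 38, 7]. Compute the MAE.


Absolute errors: |19-17|=2, |41-43|=2, |27-22|=5, |2-6|=4, |42-38|=4, |7-7|=0
Sum = 17
MAE = 17/6 = 17/6

17/6


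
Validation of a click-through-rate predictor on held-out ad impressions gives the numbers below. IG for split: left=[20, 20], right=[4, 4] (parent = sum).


Parent = [24, 24], H_parent = 1
H_left = 1 (n=40), H_right = 1 (n=8)
H_children = (40/48)·1 + (8/48)·1 = 1
IG = 1 - 1 = 0.0

0.0


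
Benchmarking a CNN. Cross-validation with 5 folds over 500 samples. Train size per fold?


Fold size = 500/5 = 100
Training per fold = 500 - 100 = 400

400


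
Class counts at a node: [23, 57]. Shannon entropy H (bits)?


Probabilities: [23/80, 57/80] ≈ [0.2875, 0.7125]
H = -((23/80)·log₂(23/80) + (57/80)·log₂(57/80))
  = 0.8655 bits

0.8655 bits


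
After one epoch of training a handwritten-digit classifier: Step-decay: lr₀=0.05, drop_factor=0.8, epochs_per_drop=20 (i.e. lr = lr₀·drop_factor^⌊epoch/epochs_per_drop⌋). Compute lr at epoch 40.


n_drops = ⌊40/20⌋ = 2
lr = 0.05·0.8^2 = 0.05·0.64 = 0.032

0.032


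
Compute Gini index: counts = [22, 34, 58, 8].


Probabilities: [22/122, 34/122, 58/122, 8/122] ≈ [0.1803, 0.2787, 0.4754, 0.0656]
Σpᵢ² = (484 + 1156 + 3364 + 64)/122² = 5068/14884
Gini = 1 - Σpᵢ² = 1 - 5068/14884 = 0.6595

0.6595


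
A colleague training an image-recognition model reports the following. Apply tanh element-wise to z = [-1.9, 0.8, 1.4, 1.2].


tanh(-1.9) = -0.9562
tanh(0.8) = 0.664
tanh(1.4) = 0.8854
tanh(1.2) = 0.8337
result = [-0.9562, 0.664, 0.8854, 0.8337]

[-0.9562, 0.664, 0.8854, 0.8337]


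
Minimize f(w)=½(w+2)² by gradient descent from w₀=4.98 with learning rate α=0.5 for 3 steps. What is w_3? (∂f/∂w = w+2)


step 1: grad = 4.98+2 = 6.98; w = 4.98 - 0.5·(6.98) = 1.49
step 2: grad = 1.49+2 = 3.49; w = 1.49 - 0.5·(3.49) = -0.255
step 3: grad = -0.255+2 = 1.745; w = -0.255 - 0.5·(1.745) = -1.1275

-1.1275


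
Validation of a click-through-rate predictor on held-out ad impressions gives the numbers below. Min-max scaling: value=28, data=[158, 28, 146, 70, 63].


min=28, max=158
(28-28)/(158-28) = 0/130 = 0.0

0.0


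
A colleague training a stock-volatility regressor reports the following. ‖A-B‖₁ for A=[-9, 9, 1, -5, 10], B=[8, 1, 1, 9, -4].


d = |-9-8| + |9-1| + |1-1| + |-5-9| + |10+ 4|
  = 17 + 8 + 0 + 14 + 14
  = 53

53


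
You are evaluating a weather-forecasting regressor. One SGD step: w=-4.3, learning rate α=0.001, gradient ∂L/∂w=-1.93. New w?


w_new = w - α·∇
= -4.3 - 0.001·-1.93
= -4.3 + 0.00193
= -4.29807

-4.29807


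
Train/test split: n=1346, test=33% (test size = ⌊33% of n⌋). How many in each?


Test = ⌊1346·33/100⌋ = 444
Train = 1346 - 444 = 902

Train: 902, Test: 444


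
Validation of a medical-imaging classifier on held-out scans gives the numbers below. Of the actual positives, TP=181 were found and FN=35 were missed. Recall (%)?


Recall = TP/(TP+FN)
= 181/(181+35)
= 181/216 = 83.8%

83.8%


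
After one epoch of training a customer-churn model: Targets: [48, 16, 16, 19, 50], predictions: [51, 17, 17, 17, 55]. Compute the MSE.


Squared errors: (48-51)²=9, (16-17)²=1, (16-17)²=1, (19-17)²=4, (50-55)²=25
Sum = 40
MSE = 40/5 = 8

8


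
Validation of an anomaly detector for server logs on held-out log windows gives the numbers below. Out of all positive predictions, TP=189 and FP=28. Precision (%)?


Precision = TP/(TP+FP)
= 189/(189+28)
= 189/217 = 87.1%

87.1%


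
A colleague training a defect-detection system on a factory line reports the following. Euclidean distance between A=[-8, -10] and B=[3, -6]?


d = √((-8-3)² + (-10+ 6)²)
  = √(121 + 16)
  = √137 = 11.7047

11.7047


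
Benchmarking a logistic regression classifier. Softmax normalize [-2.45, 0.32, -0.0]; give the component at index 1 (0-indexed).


Exponentials: e^-2.45=0.0863, e^0.32=1.3771, e^-0.0=1
Sum = 2.4634
Softmax = [0.035, 0.559, 0.4059]
p[1] = 1.3771/2.4634 = 0.559

0.559


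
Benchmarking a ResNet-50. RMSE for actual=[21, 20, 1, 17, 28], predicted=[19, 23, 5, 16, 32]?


MSE = 46/5 = 9.2
RMSE = √(46/5) = 3.0332

3.0332


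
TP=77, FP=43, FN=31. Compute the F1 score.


Precision = 77/120 = 0.6417
Recall = 77/108 = 0.713
F1 = 2·P·R/(P+R) = 2·TP/(2·TP+FP+FN) = 154/(154+43+31) = 154/228 = 0.6754

0.6754


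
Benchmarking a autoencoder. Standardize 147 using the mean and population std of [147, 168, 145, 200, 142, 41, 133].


μ = 139.4286, σ = 45.2133
z = (147 - 139.4286)/45.2133 = 0.1675

0.1675


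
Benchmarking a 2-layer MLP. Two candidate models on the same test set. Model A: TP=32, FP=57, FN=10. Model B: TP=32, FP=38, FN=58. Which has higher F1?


Model A: P=32/89=0.3596, R=32/42=0.7619, F1=2PR/(P+R)=2TP/(2TP+FP+FN)=64/131=0.4885
Model B: P=32/70=0.4571, R=32/90=0.3556, F1=2PR/(P+R)=2TP/(2TP+FP+FN)=64/160=0.4
0.4885 > 0.4 → Model A

Model A


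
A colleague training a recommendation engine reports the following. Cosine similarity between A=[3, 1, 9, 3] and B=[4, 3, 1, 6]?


A·B = 3·4 + 1·3 + 9·1 + 3·6 = 42
‖A‖ = √100 = 10, ‖B‖ = √62 = 7.874
cos = 42/(√100·√62) = 42/√6200 = 0.5334

0.5334


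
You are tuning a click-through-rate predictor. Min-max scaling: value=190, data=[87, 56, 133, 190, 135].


min=56, max=190
(190-56)/(190-56) = 134/134 = 1.0

1.0


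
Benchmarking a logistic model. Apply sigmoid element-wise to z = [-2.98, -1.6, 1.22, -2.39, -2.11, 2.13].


σ(-2.98) = 1/(1+e^2.98) = 0.0483
σ(-1.6) = 1/(1+e^1.6) = 0.168
σ(1.22) = 1/(1+e^-1.22) = 0.7721
σ(-2.39) = 1/(1+e^2.39) = 0.0839
σ(-2.11) = 1/(1+e^2.11) = 0.1081
σ(2.13) = 1/(1+e^-2.13) = 0.8938
result = [0.0483, 0.168, 0.7721, 0.0839, 0.1081, 0.8938]

[0.0483, 0.168, 0.7721, 0.0839, 0.1081, 0.8938]


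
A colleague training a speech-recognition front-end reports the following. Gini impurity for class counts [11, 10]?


Probabilities: [11/21, 10/21] ≈ [0.5238, 0.4762]
Σpᵢ² = (121 + 100)/21² = 221/441
Gini = 1 - Σpᵢ² = 1 - 221/441 = 0.4989

0.4989


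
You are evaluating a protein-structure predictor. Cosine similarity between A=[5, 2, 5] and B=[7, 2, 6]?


A·B = 5·7 + 2·2 + 5·6 = 69
‖A‖ = √54 = 7.3485, ‖B‖ = √89 = 9.434
cos = 69/(√54·√89) = 69/√4806 = 0.9953

0.9953


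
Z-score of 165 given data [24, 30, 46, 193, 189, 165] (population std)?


μ = 107.8333, σ = 75.2981
z = (165 - 107.8333)/75.2981 = 0.7592

0.7592


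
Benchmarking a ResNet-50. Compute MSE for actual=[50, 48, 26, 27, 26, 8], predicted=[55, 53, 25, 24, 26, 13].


Squared errors: (50-55)²=25, (48-53)²=25, (26-25)²=1, (27-24)²=9, (26-26)²=0, (8-13)²=25
Sum = 85
MSE = 85/6 = 85/6

85/6


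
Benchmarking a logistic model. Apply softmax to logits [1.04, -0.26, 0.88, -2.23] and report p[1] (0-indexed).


Exponentials: e^1.04=2.8292, e^-0.26=0.7711, e^0.88=2.4109, e^-2.23=0.1075
Sum = 6.1187
Softmax = [0.4624, 0.126, 0.394, 0.0176]
p[1] = 0.7711/6.1187 = 0.126

0.126


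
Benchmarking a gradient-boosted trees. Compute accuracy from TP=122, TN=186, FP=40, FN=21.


Accuracy = (TP+TN)/(TP+TN+FP+FN)
= (122+186)/(369)
= 308/369 = 83.47%

83.47%


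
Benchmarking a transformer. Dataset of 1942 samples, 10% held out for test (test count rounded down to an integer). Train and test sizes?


Test = ⌊1942·10/100⌋ = 194
Train = 1942 - 194 = 1748

Train: 1748, Test: 194


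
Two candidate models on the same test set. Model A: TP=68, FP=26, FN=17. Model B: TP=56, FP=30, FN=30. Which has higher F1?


Model A: P=68/94=0.7234, R=68/85=0.8, F1=2PR/(P+R)=2TP/(2TP+FP+FN)=136/179=0.7598
Model B: P=56/86=0.6512, R=56/86=0.6512, F1=2PR/(P+R)=2TP/(2TP+FP+FN)=112/172=0.6512
0.7598 > 0.6512 → Model A

Model A


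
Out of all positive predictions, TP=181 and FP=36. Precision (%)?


Precision = TP/(TP+FP)
= 181/(181+36)
= 181/217 = 83.41%

83.41%


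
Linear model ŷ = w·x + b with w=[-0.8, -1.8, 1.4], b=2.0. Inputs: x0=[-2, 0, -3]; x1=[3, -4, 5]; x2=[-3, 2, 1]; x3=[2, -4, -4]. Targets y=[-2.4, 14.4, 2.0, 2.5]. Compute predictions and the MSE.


ŷ0 = (-0.8)·(-2) + (-1.8)·(0) + (1.4)·(-3) + 2.0 = -0.6
ŷ1 = (-0.8)·(3) + (-1.8)·(-4) + (1.4)·(5) + 2.0 = 13.8
ŷ2 = (-0.8)·(-3) + (-1.8)·(2) + (1.4)·(1) + 2.0 = 2.2
ŷ3 = (-0.8)·(2) + (-1.8)·(-4) + (1.4)·(-4) + 2.0 = 2.0
errors² = [3.24, 0.36, 0.04, 0.25]
MSE = 3.8900/4 = 0.9725

0.9725


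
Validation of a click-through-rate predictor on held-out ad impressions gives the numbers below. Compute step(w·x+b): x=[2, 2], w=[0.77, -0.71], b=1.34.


z = (2)·(0.77) + (2)·(-0.71) + 1.34
  = 1.46
step(z) = 1 (z≥0)

1


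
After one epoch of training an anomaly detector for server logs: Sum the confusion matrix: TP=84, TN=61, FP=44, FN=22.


Total = TP + TN + FP + FN
= 84 + 61 + 44 + 22
= 211
(Predicted positive: 128, predicted negative: 83)

211


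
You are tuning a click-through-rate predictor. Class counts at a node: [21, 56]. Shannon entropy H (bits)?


Probabilities: [21/77, 56/77] ≈ [0.2727, 0.7273]
H = -((21/77)·log₂(21/77) + (56/77)·log₂(56/77))
  = 0.8454 bits

0.8454 bits


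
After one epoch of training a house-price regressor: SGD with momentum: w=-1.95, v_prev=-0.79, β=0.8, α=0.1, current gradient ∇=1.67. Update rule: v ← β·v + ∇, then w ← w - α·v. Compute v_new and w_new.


v_new = 0.8·-0.79 + 1.67 = -0.632 + 1.67 = 1.038
w_new = -1.95 - 0.1·1.038 = -1.95 - 0.1038 = -2.0538

v_new=1.038, w_new=-2.0538


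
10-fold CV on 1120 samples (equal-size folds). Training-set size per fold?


Fold size = 1120/10 = 112
Training per fold = 1120 - 112 = 1008

1008


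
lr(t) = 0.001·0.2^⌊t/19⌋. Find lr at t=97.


n_drops = ⌊97/19⌋ = 5
lr = 0.001·0.2^5 = 0.001·0.00032 = 0.00000032

0.00000032


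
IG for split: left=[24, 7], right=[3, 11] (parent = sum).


Parent = [27, 18], H_parent = 0.971
H_left = 0.7706 (n=31), H_right = 0.7496 (n=14)
H_children = (31/45)·0.7706 + (14/45)·0.7496 = 0.7641
IG = 0.971 - 0.7641 = 0.2069

0.2069


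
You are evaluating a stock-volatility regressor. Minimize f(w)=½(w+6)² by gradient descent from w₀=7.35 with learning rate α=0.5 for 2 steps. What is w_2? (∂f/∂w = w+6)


step 1: grad = 7.35+6 = 13.35; w = 7.35 - 0.5·(13.35) = 0.675
step 2: grad = 0.675+6 = 6.675; w = 0.675 - 0.5·(6.675) = -2.6625

-2.6625


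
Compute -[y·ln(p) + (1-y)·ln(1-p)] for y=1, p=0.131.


BCE = -[y·ln(p) + (1-y)·ln(1-p)]
= -1·ln(0.131) - 0
= -ln(0.131) = 2.0326

2.0326


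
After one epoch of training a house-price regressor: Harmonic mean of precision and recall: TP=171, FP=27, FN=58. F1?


Precision = 171/198 = 0.8636
Recall = 171/229 = 0.7467
F1 = 2·P·R/(P+R) = 2·TP/(2·TP+FP+FN) = 342/(342+27+58) = 342/427 = 0.8009

0.8009


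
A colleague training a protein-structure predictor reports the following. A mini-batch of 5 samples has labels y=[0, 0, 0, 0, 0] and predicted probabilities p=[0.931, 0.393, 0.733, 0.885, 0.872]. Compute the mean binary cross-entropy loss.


L[0] = -ln(1-0.931) = -ln(0.069) = 2.6736
L[1] = -ln(1-0.393) = -ln(0.607) = 0.4992
L[2] = -ln(1-0.733) = -ln(0.267) = 1.3205
L[3] = -ln(1-0.885) = -ln(0.115) = 2.1628
L[4] = -ln(1-0.872) = -ln(0.128) = 2.0557
mean = (2.6736 + 0.4992 + 1.3205 + 2.1628 + 2.0557)/5 = 1.7424

1.7424


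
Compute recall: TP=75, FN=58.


Recall = TP/(TP+FN)
= 75/(75+58)
= 75/133 = 56.39%

56.39%


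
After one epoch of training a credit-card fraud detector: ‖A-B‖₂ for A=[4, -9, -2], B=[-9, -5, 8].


d = √((4+ 9)² + (-9+ 5)² + (-2-8)²)
  = √(169 + 16 + 100)
  = √285 = 16.8819

16.8819


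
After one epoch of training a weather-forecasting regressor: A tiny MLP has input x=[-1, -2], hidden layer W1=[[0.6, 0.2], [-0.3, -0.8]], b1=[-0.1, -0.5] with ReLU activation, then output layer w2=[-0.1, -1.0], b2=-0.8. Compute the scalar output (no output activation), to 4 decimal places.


z1[0] = (0.6)·(-1) + (0.2)·(-2) - 0.1 = -1.1
z1[1] = (-0.3)·(-1) + (-0.8)·(-2) - 0.5 = 1.4
h = ReLU(z1) = [0.0, 1.4]
output = (-0.1)·(0.0) + (-1.0)·(1.4) - 0.8 = -2.2

-2.2


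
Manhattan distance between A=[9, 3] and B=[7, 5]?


d = |9-7| + |3-5|
  = 2 + 2
  = 4

4


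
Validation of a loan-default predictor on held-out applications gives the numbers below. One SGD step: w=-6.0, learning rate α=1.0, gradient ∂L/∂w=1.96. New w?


w_new = w - α·∇
= -6.0 - 1.0·1.96
= -6.0 - 1.96
= -7.96

-7.96


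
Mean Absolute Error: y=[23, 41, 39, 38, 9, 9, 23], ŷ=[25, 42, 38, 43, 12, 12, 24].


Absolute errors: |23-25|=2, |41-42|=1, |39-38|=1, |38-43|=5, |9-12|=3, |9-12|=3, |23-24|=1
Sum = 16
MAE = 16/7 = 16/7

16/7


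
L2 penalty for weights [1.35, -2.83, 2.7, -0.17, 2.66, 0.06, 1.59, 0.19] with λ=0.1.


‖w‖₂² = (1.35)² + (-2.83)² + (2.7)² + (-0.17)² + (2.66)² + (0.06)² + (1.59)² + (0.19)²
     = 1.8225 + 8.0089 + 7.29 + 0.0289 + 7.0756 + 0.0036 + 2.5281 + 0.0361
     = 26.7937
λ·‖w‖₂² = 0.1·26.7937 = 2.67937

2.67937


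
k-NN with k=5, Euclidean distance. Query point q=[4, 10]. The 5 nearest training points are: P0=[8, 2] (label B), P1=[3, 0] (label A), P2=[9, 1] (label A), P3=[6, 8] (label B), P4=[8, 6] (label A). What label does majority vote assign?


d(q,P0) = 8.9443  (label B)
d(q,P1) = 10.0499  (label A)
d(q,P2) = 10.2956  (label A)
d(q,P3) = 2.8284  (label B)
d(q,P4) = 5.6569  (label A)
Votes: A=3, B=2
Majority → A

A
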